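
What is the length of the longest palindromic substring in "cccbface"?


Input: "cccbface"
Checking substrings for palindromes:
  [0:3] "ccc" (len 3) => palindrome
  [0:2] "cc" (len 2) => palindrome
  [1:3] "cc" (len 2) => palindrome
Longest palindromic substring: "ccc" with length 3

3


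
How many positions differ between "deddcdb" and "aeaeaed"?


Comparing "deddcdb" and "aeaeaed" position by position:
  Position 0: 'd' vs 'a' => DIFFER
  Position 1: 'e' vs 'e' => same
  Position 2: 'd' vs 'a' => DIFFER
  Position 3: 'd' vs 'e' => DIFFER
  Position 4: 'c' vs 'a' => DIFFER
  Position 5: 'd' vs 'e' => DIFFER
  Position 6: 'b' vs 'd' => DIFFER
Positions that differ: 6

6


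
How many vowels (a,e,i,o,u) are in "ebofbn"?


Input: ebofbn
Checking each character:
  'e' at position 0: vowel (running total: 1)
  'b' at position 1: consonant
  'o' at position 2: vowel (running total: 2)
  'f' at position 3: consonant
  'b' at position 4: consonant
  'n' at position 5: consonant
Total vowels: 2

2


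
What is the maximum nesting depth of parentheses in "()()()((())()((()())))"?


Input: "()()()((())()((()())))"
Tracking depth:
  Position 0 '(': depth becomes 1
  Position 1 ')': depth becomes 0
  Position 2 '(': depth becomes 1
  Position 3 ')': depth becomes 0
  Position 4 '(': depth becomes 1
  Position 5 ')': depth becomes 0
  Position 6 '(': depth becomes 1
  Position 7 '(': depth becomes 2
  Position 8 '(': depth becomes 3
  Position 9 ')': depth becomes 2
  Position 10 ')': depth becomes 1
  Position 11 '(': depth becomes 2
  Position 12 ')': depth becomes 1
  Position 13 '(': depth becomes 2
  Position 14 '(': depth becomes 3
  Position 15 '(': depth becomes 4
  Position 16 ')': depth becomes 3
  Position 17 '(': depth becomes 4
  Position 18 ')': depth becomes 3
  Position 19 ')': depth becomes 2
  Position 20 ')': depth becomes 1
  Position 21 ')': depth becomes 0
Maximum depth reached: 4

4


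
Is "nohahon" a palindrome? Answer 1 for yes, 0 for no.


Input: nohahon
Reversed: nohahon
  Compare pos 0 ('n') with pos 6 ('n'): match
  Compare pos 1 ('o') with pos 5 ('o'): match
  Compare pos 2 ('h') with pos 4 ('h'): match
Result: palindrome

1


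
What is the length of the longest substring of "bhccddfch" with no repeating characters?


Input: "bhccddfch"
Sliding window (track last position of each char):
  Position 0 ('b'): window [0,0] length 1 -- new best
  Position 1 ('h'): window [0,1] length 2 -- new best
  Position 2 ('c'): window [0,2] length 3 -- new best
  Position 3 ('c'): repeat (last at 2), move window start to 3
  Position 3 ('c'): window [3,3] length 1
  Position 4 ('d'): window [3,4] length 2
  Position 5 ('d'): repeat (last at 4), move window start to 5
  Position 5 ('d'): window [5,5] length 1
  Position 6 ('f'): window [5,6] length 2
  Position 7 ('c'): window [5,7] length 3
  Position 8 ('h'): window [5,8] length 4 -- new best
Longest substring with no repeats: "dfch" with length 4

4


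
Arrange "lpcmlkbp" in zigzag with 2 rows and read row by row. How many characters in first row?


Zigzag "lpcmlkbp" into 2 rows:
Placing characters:
  'l' => row 0
  'p' => row 1
  'c' => row 0
  'm' => row 1
  'l' => row 0
  'k' => row 1
  'b' => row 0
  'p' => row 1
Rows:
  Row 0: "lclb"
  Row 1: "pmkp"
First row length: 4

4


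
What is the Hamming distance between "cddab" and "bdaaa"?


Comparing "cddab" and "bdaaa" position by position:
  Position 0: 'c' vs 'b' => differ
  Position 1: 'd' vs 'd' => same
  Position 2: 'd' vs 'a' => differ
  Position 3: 'a' vs 'a' => same
  Position 4: 'b' vs 'a' => differ
Total differences (Hamming distance): 3

3


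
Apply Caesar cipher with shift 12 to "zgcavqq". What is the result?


Caesar cipher: shift "zgcavqq" by 12
  'z' (pos 25) + 12 = pos 11 = 'l'
  'g' (pos 6) + 12 = pos 18 = 's'
  'c' (pos 2) + 12 = pos 14 = 'o'
  'a' (pos 0) + 12 = pos 12 = 'm'
  'v' (pos 21) + 12 = pos 7 = 'h'
  'q' (pos 16) + 12 = pos 2 = 'c'
  'q' (pos 16) + 12 = pos 2 = 'c'
Result: lsomhcc

lsomhcc


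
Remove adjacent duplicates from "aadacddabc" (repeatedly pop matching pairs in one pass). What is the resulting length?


Input: aadacddabc
Stack-based adjacent duplicate removal:
  Read 'a': push. Stack: a
  Read 'a': matches stack top 'a' => pop. Stack: (empty)
  Read 'd': push. Stack: d
  Read 'a': push. Stack: da
  Read 'c': push. Stack: dac
  Read 'd': push. Stack: dacd
  Read 'd': matches stack top 'd' => pop. Stack: dac
  Read 'a': push. Stack: daca
  Read 'b': push. Stack: dacab
  Read 'c': push. Stack: dacabc
Final stack: "dacabc" (length 6)

6


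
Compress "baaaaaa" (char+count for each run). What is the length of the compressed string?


Input: baaaaaa
Runs:
  'b' x 1 => "b1"
  'a' x 6 => "a6"
Compressed: "b1a6"
Compressed length: 4

4


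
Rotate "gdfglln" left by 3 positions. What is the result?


Input: "gdfglln", rotate left by 3
First 3 characters: "gdf"
Remaining characters: "glln"
Concatenate remaining + first: "glln" + "gdf" = "gllngdf"

gllngdf


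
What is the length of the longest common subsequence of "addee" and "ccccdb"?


LCS of "addee" and "ccccdb"
DP table:
           c    c    c    c    d    b
      0    0    0    0    0    0    0
  a   0    0    0    0    0    0    0
  d   0    0    0    0    0    1    1
  d   0    0    0    0    0    1    1
  e   0    0    0    0    0    1    1
  e   0    0    0    0    0    1    1
LCS length = dp[5][6] = 1

1


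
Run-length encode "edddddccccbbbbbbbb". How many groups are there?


Input: edddddccccbbbbbbbb
Scanning for consecutive runs:
  Group 1: 'e' x 1 (positions 0-0)
  Group 2: 'd' x 5 (positions 1-5)
  Group 3: 'c' x 4 (positions 6-9)
  Group 4: 'b' x 8 (positions 10-17)
Total groups: 4

4


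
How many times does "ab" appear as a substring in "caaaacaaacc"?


Searching for "ab" in "caaaacaaacc"
Scanning each position:
  Position 0: "ca" => no
  Position 1: "aa" => no
  Position 2: "aa" => no
  Position 3: "aa" => no
  Position 4: "ac" => no
  Position 5: "ca" => no
  Position 6: "aa" => no
  Position 7: "aa" => no
  Position 8: "ac" => no
  Position 9: "cc" => no
Total occurrences: 0

0


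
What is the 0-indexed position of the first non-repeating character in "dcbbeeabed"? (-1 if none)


Input: dcbbeeabed
Character frequencies:
  'a': 1
  'b': 3
  'c': 1
  'd': 2
  'e': 3
Scanning left to right for freq == 1:
  Position 0 ('d'): freq=2, skip
  Position 1 ('c'): unique! => answer = 1

1


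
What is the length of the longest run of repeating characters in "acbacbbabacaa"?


Input: "acbacbbabacaa"
Scanning for longest run:
  Position 1 ('c'): new char, reset run to 1
  Position 2 ('b'): new char, reset run to 1
  Position 3 ('a'): new char, reset run to 1
  Position 4 ('c'): new char, reset run to 1
  Position 5 ('b'): new char, reset run to 1
  Position 6 ('b'): continues run of 'b', length=2
  Position 7 ('a'): new char, reset run to 1
  Position 8 ('b'): new char, reset run to 1
  Position 9 ('a'): new char, reset run to 1
  Position 10 ('c'): new char, reset run to 1
  Position 11 ('a'): new char, reset run to 1
  Position 12 ('a'): continues run of 'a', length=2
Longest run: 'b' with length 2

2


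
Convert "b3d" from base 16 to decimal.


Input: "b3d" in base 16
Positional expansion:
  Digit 'b' (value 11) x 16^2 = 2816
  Digit '3' (value 3) x 16^1 = 48
  Digit 'd' (value 13) x 16^0 = 13
Sum = 2877

2877


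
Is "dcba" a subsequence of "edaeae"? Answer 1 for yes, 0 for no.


Check if "dcba" is a subsequence of "edaeae"
Greedy scan:
  Position 0 ('e'): no match needed
  Position 1 ('d'): matches sub[0] = 'd'
  Position 2 ('a'): no match needed
  Position 3 ('e'): no match needed
  Position 4 ('a'): no match needed
  Position 5 ('e'): no match needed
Only matched 1/4 characters => not a subsequence

0


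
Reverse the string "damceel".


Input: damceel
Reading characters right to left:
  Position 6: 'l'
  Position 5: 'e'
  Position 4: 'e'
  Position 3: 'c'
  Position 2: 'm'
  Position 1: 'a'
  Position 0: 'd'
Reversed: leecmad

leecmad


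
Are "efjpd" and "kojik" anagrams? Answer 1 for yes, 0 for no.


Strings: "efjpd", "kojik"
Sorted first:  defjp
Sorted second: ijkko
Differ at position 0: 'd' vs 'i' => not anagrams

0


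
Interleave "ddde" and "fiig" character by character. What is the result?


Interleaving "ddde" and "fiig":
  Position 0: 'd' from first, 'f' from second => "df"
  Position 1: 'd' from first, 'i' from second => "di"
  Position 2: 'd' from first, 'i' from second => "di"
  Position 3: 'e' from first, 'g' from second => "eg"
Result: dfdidieg

dfdidieg


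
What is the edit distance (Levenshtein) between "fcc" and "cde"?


Computing edit distance: "fcc" -> "cde"
DP table:
           c    d    e
      0    1    2    3
  f   1    1    2    3
  c   2    1    2    3
  c   3    2    2    3
Edit distance = dp[3][3] = 3

3


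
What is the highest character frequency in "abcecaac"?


Input: abcecaac
Character counts:
  'a': 3
  'b': 1
  'c': 3
  'e': 1
Maximum frequency: 3

3


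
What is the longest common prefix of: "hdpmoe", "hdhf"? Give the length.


Words: hdpmoe, hdhf
  Position 0: all 'h' => match
  Position 1: all 'd' => match
  Position 2: ('p', 'h') => mismatch, stop
LCP = "hd" (length 2)

2


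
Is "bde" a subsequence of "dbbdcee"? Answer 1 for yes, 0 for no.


Check if "bde" is a subsequence of "dbbdcee"
Greedy scan:
  Position 0 ('d'): no match needed
  Position 1 ('b'): matches sub[0] = 'b'
  Position 2 ('b'): no match needed
  Position 3 ('d'): matches sub[1] = 'd'
  Position 4 ('c'): no match needed
  Position 5 ('e'): matches sub[2] = 'e'
  Position 6 ('e'): no match needed
All 3 characters matched => is a subsequence

1


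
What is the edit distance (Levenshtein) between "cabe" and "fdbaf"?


Computing edit distance: "cabe" -> "fdbaf"
DP table:
           f    d    b    a    f
      0    1    2    3    4    5
  c   1    1    2    3    4    5
  a   2    2    2    3    3    4
  b   3    3    3    2    3    4
  e   4    4    4    3    3    4
Edit distance = dp[4][5] = 4

4


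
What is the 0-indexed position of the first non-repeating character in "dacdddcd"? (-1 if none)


Input: dacdddcd
Character frequencies:
  'a': 1
  'c': 2
  'd': 5
Scanning left to right for freq == 1:
  Position 0 ('d'): freq=5, skip
  Position 1 ('a'): unique! => answer = 1

1


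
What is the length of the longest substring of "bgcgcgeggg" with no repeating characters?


Input: "bgcgcgeggg"
Sliding window (track last position of each char):
  Position 0 ('b'): window [0,0] length 1 -- new best
  Position 1 ('g'): window [0,1] length 2 -- new best
  Position 2 ('c'): window [0,2] length 3 -- new best
  Position 3 ('g'): repeat (last at 1), move window start to 2
  Position 3 ('g'): window [2,3] length 2
  Position 4 ('c'): repeat (last at 2), move window start to 3
  Position 4 ('c'): window [3,4] length 2
  Position 5 ('g'): repeat (last at 3), move window start to 4
  Position 5 ('g'): window [4,5] length 2
  Position 6 ('e'): window [4,6] length 3
  Position 7 ('g'): repeat (last at 5), move window start to 6
  Position 7 ('g'): window [6,7] length 2
  Position 8 ('g'): repeat (last at 7), move window start to 8
  Position 8 ('g'): window [8,8] length 1
  Position 9 ('g'): repeat (last at 8), move window start to 9
  Position 9 ('g'): window [9,9] length 1
Longest substring with no repeats: "bgc" with length 3

3


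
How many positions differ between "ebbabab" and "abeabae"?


Comparing "ebbabab" and "abeabae" position by position:
  Position 0: 'e' vs 'a' => DIFFER
  Position 1: 'b' vs 'b' => same
  Position 2: 'b' vs 'e' => DIFFER
  Position 3: 'a' vs 'a' => same
  Position 4: 'b' vs 'b' => same
  Position 5: 'a' vs 'a' => same
  Position 6: 'b' vs 'e' => DIFFER
Positions that differ: 3

3


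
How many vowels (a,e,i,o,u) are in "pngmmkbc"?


Input: pngmmkbc
Checking each character:
  'p' at position 0: consonant
  'n' at position 1: consonant
  'g' at position 2: consonant
  'm' at position 3: consonant
  'm' at position 4: consonant
  'k' at position 5: consonant
  'b' at position 6: consonant
  'c' at position 7: consonant
Total vowels: 0

0


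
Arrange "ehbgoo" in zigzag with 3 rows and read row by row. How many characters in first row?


Zigzag "ehbgoo" into 3 rows:
Placing characters:
  'e' => row 0
  'h' => row 1
  'b' => row 2
  'g' => row 1
  'o' => row 0
  'o' => row 1
Rows:
  Row 0: "eo"
  Row 1: "hgo"
  Row 2: "b"
First row length: 2

2


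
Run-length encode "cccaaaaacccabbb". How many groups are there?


Input: cccaaaaacccabbb
Scanning for consecutive runs:
  Group 1: 'c' x 3 (positions 0-2)
  Group 2: 'a' x 5 (positions 3-7)
  Group 3: 'c' x 3 (positions 8-10)
  Group 4: 'a' x 1 (positions 11-11)
  Group 5: 'b' x 3 (positions 12-14)
Total groups: 5

5


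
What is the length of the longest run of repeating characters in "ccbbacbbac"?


Input: "ccbbacbbac"
Scanning for longest run:
  Position 1 ('c'): continues run of 'c', length=2
  Position 2 ('b'): new char, reset run to 1
  Position 3 ('b'): continues run of 'b', length=2
  Position 4 ('a'): new char, reset run to 1
  Position 5 ('c'): new char, reset run to 1
  Position 6 ('b'): new char, reset run to 1
  Position 7 ('b'): continues run of 'b', length=2
  Position 8 ('a'): new char, reset run to 1
  Position 9 ('c'): new char, reset run to 1
Longest run: 'c' with length 2

2


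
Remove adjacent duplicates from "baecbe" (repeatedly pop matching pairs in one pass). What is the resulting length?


Input: baecbe
Stack-based adjacent duplicate removal:
  Read 'b': push. Stack: b
  Read 'a': push. Stack: ba
  Read 'e': push. Stack: bae
  Read 'c': push. Stack: baec
  Read 'b': push. Stack: baecb
  Read 'e': push. Stack: baecbe
Final stack: "baecbe" (length 6)

6


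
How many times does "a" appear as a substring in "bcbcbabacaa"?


Searching for "a" in "bcbcbabacaa"
Scanning each position:
  Position 0: "b" => no
  Position 1: "c" => no
  Position 2: "b" => no
  Position 3: "c" => no
  Position 4: "b" => no
  Position 5: "a" => MATCH
  Position 6: "b" => no
  Position 7: "a" => MATCH
  Position 8: "c" => no
  Position 9: "a" => MATCH
  Position 10: "a" => MATCH
Total occurrences: 4

4


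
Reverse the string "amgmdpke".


Input: amgmdpke
Reading characters right to left:
  Position 7: 'e'
  Position 6: 'k'
  Position 5: 'p'
  Position 4: 'd'
  Position 3: 'm'
  Position 2: 'g'
  Position 1: 'm'
  Position 0: 'a'
Reversed: ekpdmgma

ekpdmgma


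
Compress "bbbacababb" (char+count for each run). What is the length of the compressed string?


Input: bbbacababb
Runs:
  'b' x 3 => "b3"
  'a' x 1 => "a1"
  'c' x 1 => "c1"
  'a' x 1 => "a1"
  'b' x 1 => "b1"
  'a' x 1 => "a1"
  'b' x 2 => "b2"
Compressed: "b3a1c1a1b1a1b2"
Compressed length: 14

14


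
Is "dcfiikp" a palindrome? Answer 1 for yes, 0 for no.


Input: dcfiikp
Reversed: pkiifcd
  Compare pos 0 ('d') with pos 6 ('p'): MISMATCH
  Compare pos 1 ('c') with pos 5 ('k'): MISMATCH
  Compare pos 2 ('f') with pos 4 ('i'): MISMATCH
Result: not a palindrome

0


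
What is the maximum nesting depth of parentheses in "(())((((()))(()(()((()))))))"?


Input: "(())((((()))(()(()((()))))))"
Tracking depth:
  Position 0 '(': depth becomes 1
  Position 1 '(': depth becomes 2
  Position 2 ')': depth becomes 1
  Position 3 ')': depth becomes 0
  Position 4 '(': depth becomes 1
  Position 5 '(': depth becomes 2
  Position 6 '(': depth becomes 3
  Position 7 '(': depth becomes 4
  Position 8 '(': depth becomes 5
  Position 9 ')': depth becomes 4
  Position 10 ')': depth becomes 3
  Position 11 ')': depth becomes 2
  Position 12 '(': depth becomes 3
  Position 13 '(': depth becomes 4
  Position 14 ')': depth becomes 3
  Position 15 '(': depth becomes 4
  Position 16 '(': depth becomes 5
  Position 17 ')': depth becomes 4
  Position 18 '(': depth becomes 5
  Position 19 '(': depth becomes 6
  Position 20 '(': depth becomes 7
  Position 21 ')': depth becomes 6
  Position 22 ')': depth becomes 5
  Position 23 ')': depth becomes 4
  Position 24 ')': depth becomes 3
  Position 25 ')': depth becomes 2
  Position 26 ')': depth becomes 1
  Position 27 ')': depth becomes 0
Maximum depth reached: 7

7


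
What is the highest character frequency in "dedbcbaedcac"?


Input: dedbcbaedcac
Character counts:
  'a': 2
  'b': 2
  'c': 3
  'd': 3
  'e': 2
Maximum frequency: 3

3


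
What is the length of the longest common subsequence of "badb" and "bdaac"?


LCS of "badb" and "bdaac"
DP table:
           b    d    a    a    c
      0    0    0    0    0    0
  b   0    1    1    1    1    1
  a   0    1    1    2    2    2
  d   0    1    2    2    2    2
  b   0    1    2    2    2    2
LCS length = dp[4][5] = 2

2


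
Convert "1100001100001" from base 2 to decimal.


Input: "1100001100001" in base 2
Positional expansion:
  Digit '1' (value 1) x 2^12 = 4096
  Digit '1' (value 1) x 2^11 = 2048
  Digit '0' (value 0) x 2^10 = 0
  Digit '0' (value 0) x 2^9 = 0
  Digit '0' (value 0) x 2^8 = 0
  Digit '0' (value 0) x 2^7 = 0
  Digit '1' (value 1) x 2^6 = 64
  Digit '1' (value 1) x 2^5 = 32
  Digit '0' (value 0) x 2^4 = 0
  Digit '0' (value 0) x 2^3 = 0
  Digit '0' (value 0) x 2^2 = 0
  Digit '0' (value 0) x 2^1 = 0
  Digit '1' (value 1) x 2^0 = 1
Sum = 6241

6241


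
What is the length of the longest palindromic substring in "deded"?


Input: "deded"
Checking substrings for palindromes:
  [0:5] "deded" (len 5) => palindrome
  [0:3] "ded" (len 3) => palindrome
  [1:4] "ede" (len 3) => palindrome
  [2:5] "ded" (len 3) => palindrome
Longest palindromic substring: "deded" with length 5

5


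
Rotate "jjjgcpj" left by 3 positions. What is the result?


Input: "jjjgcpj", rotate left by 3
First 3 characters: "jjj"
Remaining characters: "gcpj"
Concatenate remaining + first: "gcpj" + "jjj" = "gcpjjjj"

gcpjjjj


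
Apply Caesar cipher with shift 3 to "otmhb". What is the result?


Caesar cipher: shift "otmhb" by 3
  'o' (pos 14) + 3 = pos 17 = 'r'
  't' (pos 19) + 3 = pos 22 = 'w'
  'm' (pos 12) + 3 = pos 15 = 'p'
  'h' (pos 7) + 3 = pos 10 = 'k'
  'b' (pos 1) + 3 = pos 4 = 'e'
Result: rwpke

rwpke


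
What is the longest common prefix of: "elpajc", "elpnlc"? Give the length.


Words: elpajc, elpnlc
  Position 0: all 'e' => match
  Position 1: all 'l' => match
  Position 2: all 'p' => match
  Position 3: ('a', 'n') => mismatch, stop
LCP = "elp" (length 3)

3


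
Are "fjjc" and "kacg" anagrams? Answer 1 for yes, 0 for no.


Strings: "fjjc", "kacg"
Sorted first:  cfjj
Sorted second: acgk
Differ at position 0: 'c' vs 'a' => not anagrams

0


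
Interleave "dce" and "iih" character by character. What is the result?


Interleaving "dce" and "iih":
  Position 0: 'd' from first, 'i' from second => "di"
  Position 1: 'c' from first, 'i' from second => "ci"
  Position 2: 'e' from first, 'h' from second => "eh"
Result: dicieh

dicieh


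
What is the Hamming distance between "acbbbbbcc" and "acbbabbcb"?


Comparing "acbbbbbcc" and "acbbabbcb" position by position:
  Position 0: 'a' vs 'a' => same
  Position 1: 'c' vs 'c' => same
  Position 2: 'b' vs 'b' => same
  Position 3: 'b' vs 'b' => same
  Position 4: 'b' vs 'a' => differ
  Position 5: 'b' vs 'b' => same
  Position 6: 'b' vs 'b' => same
  Position 7: 'c' vs 'c' => same
  Position 8: 'c' vs 'b' => differ
Total differences (Hamming distance): 2

2


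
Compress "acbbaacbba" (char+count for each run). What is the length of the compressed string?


Input: acbbaacbba
Runs:
  'a' x 1 => "a1"
  'c' x 1 => "c1"
  'b' x 2 => "b2"
  'a' x 2 => "a2"
  'c' x 1 => "c1"
  'b' x 2 => "b2"
  'a' x 1 => "a1"
Compressed: "a1c1b2a2c1b2a1"
Compressed length: 14

14


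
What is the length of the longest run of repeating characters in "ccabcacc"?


Input: "ccabcacc"
Scanning for longest run:
  Position 1 ('c'): continues run of 'c', length=2
  Position 2 ('a'): new char, reset run to 1
  Position 3 ('b'): new char, reset run to 1
  Position 4 ('c'): new char, reset run to 1
  Position 5 ('a'): new char, reset run to 1
  Position 6 ('c'): new char, reset run to 1
  Position 7 ('c'): continues run of 'c', length=2
Longest run: 'c' with length 2

2


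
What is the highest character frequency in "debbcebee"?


Input: debbcebee
Character counts:
  'b': 3
  'c': 1
  'd': 1
  'e': 4
Maximum frequency: 4

4


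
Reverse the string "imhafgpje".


Input: imhafgpje
Reading characters right to left:
  Position 8: 'e'
  Position 7: 'j'
  Position 6: 'p'
  Position 5: 'g'
  Position 4: 'f'
  Position 3: 'a'
  Position 2: 'h'
  Position 1: 'm'
  Position 0: 'i'
Reversed: ejpgfahmi

ejpgfahmi


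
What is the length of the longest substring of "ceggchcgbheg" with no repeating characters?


Input: "ceggchcgbheg"
Sliding window (track last position of each char):
  Position 0 ('c'): window [0,0] length 1 -- new best
  Position 1 ('e'): window [0,1] length 2 -- new best
  Position 2 ('g'): window [0,2] length 3 -- new best
  Position 3 ('g'): repeat (last at 2), move window start to 3
  Position 3 ('g'): window [3,3] length 1
  Position 4 ('c'): window [3,4] length 2
  Position 5 ('h'): window [3,5] length 3
  Position 6 ('c'): repeat (last at 4), move window start to 5
  Position 6 ('c'): window [5,6] length 2
  Position 7 ('g'): window [5,7] length 3
  Position 8 ('b'): window [5,8] length 4 -- new best
  Position 9 ('h'): repeat (last at 5), move window start to 6
  Position 9 ('h'): window [6,9] length 4
  Position 10 ('e'): window [6,10] length 5 -- new best
  Position 11 ('g'): repeat (last at 7), move window start to 8
  Position 11 ('g'): window [8,11] length 4
Longest substring with no repeats: "cgbhe" with length 5

5


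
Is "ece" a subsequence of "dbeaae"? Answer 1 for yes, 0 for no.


Check if "ece" is a subsequence of "dbeaae"
Greedy scan:
  Position 0 ('d'): no match needed
  Position 1 ('b'): no match needed
  Position 2 ('e'): matches sub[0] = 'e'
  Position 3 ('a'): no match needed
  Position 4 ('a'): no match needed
  Position 5 ('e'): no match needed
Only matched 1/3 characters => not a subsequence

0


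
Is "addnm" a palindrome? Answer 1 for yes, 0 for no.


Input: addnm
Reversed: mndda
  Compare pos 0 ('a') with pos 4 ('m'): MISMATCH
  Compare pos 1 ('d') with pos 3 ('n'): MISMATCH
Result: not a palindrome

0


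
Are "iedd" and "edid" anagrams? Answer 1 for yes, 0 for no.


Strings: "iedd", "edid"
Sorted first:  ddei
Sorted second: ddei
Sorted forms match => anagrams

1


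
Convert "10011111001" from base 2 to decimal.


Input: "10011111001" in base 2
Positional expansion:
  Digit '1' (value 1) x 2^10 = 1024
  Digit '0' (value 0) x 2^9 = 0
  Digit '0' (value 0) x 2^8 = 0
  Digit '1' (value 1) x 2^7 = 128
  Digit '1' (value 1) x 2^6 = 64
  Digit '1' (value 1) x 2^5 = 32
  Digit '1' (value 1) x 2^4 = 16
  Digit '1' (value 1) x 2^3 = 8
  Digit '0' (value 0) x 2^2 = 0
  Digit '0' (value 0) x 2^1 = 0
  Digit '1' (value 1) x 2^0 = 1
Sum = 1273

1273


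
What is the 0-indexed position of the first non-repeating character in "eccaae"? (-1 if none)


Input: eccaae
Character frequencies:
  'a': 2
  'c': 2
  'e': 2
Scanning left to right for freq == 1:
  Position 0 ('e'): freq=2, skip
  Position 1 ('c'): freq=2, skip
  Position 2 ('c'): freq=2, skip
  Position 3 ('a'): freq=2, skip
  Position 4 ('a'): freq=2, skip
  Position 5 ('e'): freq=2, skip
  No unique character found => answer = -1

-1


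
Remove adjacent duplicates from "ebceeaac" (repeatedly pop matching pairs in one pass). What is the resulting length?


Input: ebceeaac
Stack-based adjacent duplicate removal:
  Read 'e': push. Stack: e
  Read 'b': push. Stack: eb
  Read 'c': push. Stack: ebc
  Read 'e': push. Stack: ebce
  Read 'e': matches stack top 'e' => pop. Stack: ebc
  Read 'a': push. Stack: ebca
  Read 'a': matches stack top 'a' => pop. Stack: ebc
  Read 'c': matches stack top 'c' => pop. Stack: eb
Final stack: "eb" (length 2)

2


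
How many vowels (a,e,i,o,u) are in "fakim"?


Input: fakim
Checking each character:
  'f' at position 0: consonant
  'a' at position 1: vowel (running total: 1)
  'k' at position 2: consonant
  'i' at position 3: vowel (running total: 2)
  'm' at position 4: consonant
Total vowels: 2

2


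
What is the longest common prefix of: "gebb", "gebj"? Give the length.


Words: gebb, gebj
  Position 0: all 'g' => match
  Position 1: all 'e' => match
  Position 2: all 'b' => match
  Position 3: ('b', 'j') => mismatch, stop
LCP = "geb" (length 3)

3


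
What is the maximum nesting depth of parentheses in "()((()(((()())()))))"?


Input: "()((()(((()())()))))"
Tracking depth:
  Position 0 '(': depth becomes 1
  Position 1 ')': depth becomes 0
  Position 2 '(': depth becomes 1
  Position 3 '(': depth becomes 2
  Position 4 '(': depth becomes 3
  Position 5 ')': depth becomes 2
  Position 6 '(': depth becomes 3
  Position 7 '(': depth becomes 4
  Position 8 '(': depth becomes 5
  Position 9 '(': depth becomes 6
  Position 10 ')': depth becomes 5
  Position 11 '(': depth becomes 6
  Position 12 ')': depth becomes 5
  Position 13 ')': depth becomes 4
  Position 14 '(': depth becomes 5
  Position 15 ')': depth becomes 4
  Position 16 ')': depth becomes 3
  Position 17 ')': depth becomes 2
  Position 18 ')': depth becomes 1
  Position 19 ')': depth becomes 0
Maximum depth reached: 6

6


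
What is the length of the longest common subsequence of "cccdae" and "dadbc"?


LCS of "cccdae" and "dadbc"
DP table:
           d    a    d    b    c
      0    0    0    0    0    0
  c   0    0    0    0    0    1
  c   0    0    0    0    0    1
  c   0    0    0    0    0    1
  d   0    1    1    1    1    1
  a   0    1    2    2    2    2
  e   0    1    2    2    2    2
LCS length = dp[6][5] = 2

2


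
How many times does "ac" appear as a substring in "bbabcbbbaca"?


Searching for "ac" in "bbabcbbbaca"
Scanning each position:
  Position 0: "bb" => no
  Position 1: "ba" => no
  Position 2: "ab" => no
  Position 3: "bc" => no
  Position 4: "cb" => no
  Position 5: "bb" => no
  Position 6: "bb" => no
  Position 7: "ba" => no
  Position 8: "ac" => MATCH
  Position 9: "ca" => no
Total occurrences: 1

1


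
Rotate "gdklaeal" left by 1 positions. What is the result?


Input: "gdklaeal", rotate left by 1
First 1 characters: "g"
Remaining characters: "dklaeal"
Concatenate remaining + first: "dklaeal" + "g" = "dklaealg"

dklaealg


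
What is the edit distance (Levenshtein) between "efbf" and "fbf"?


Computing edit distance: "efbf" -> "fbf"
DP table:
           f    b    f
      0    1    2    3
  e   1    1    2    3
  f   2    1    2    2
  b   3    2    1    2
  f   4    3    2    1
Edit distance = dp[4][3] = 1

1


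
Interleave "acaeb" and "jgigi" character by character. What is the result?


Interleaving "acaeb" and "jgigi":
  Position 0: 'a' from first, 'j' from second => "aj"
  Position 1: 'c' from first, 'g' from second => "cg"
  Position 2: 'a' from first, 'i' from second => "ai"
  Position 3: 'e' from first, 'g' from second => "eg"
  Position 4: 'b' from first, 'i' from second => "bi"
Result: ajcgaiegbi

ajcgaiegbi


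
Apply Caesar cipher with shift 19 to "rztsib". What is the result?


Caesar cipher: shift "rztsib" by 19
  'r' (pos 17) + 19 = pos 10 = 'k'
  'z' (pos 25) + 19 = pos 18 = 's'
  't' (pos 19) + 19 = pos 12 = 'm'
  's' (pos 18) + 19 = pos 11 = 'l'
  'i' (pos 8) + 19 = pos 1 = 'b'
  'b' (pos 1) + 19 = pos 20 = 'u'
Result: ksmlbu

ksmlbu


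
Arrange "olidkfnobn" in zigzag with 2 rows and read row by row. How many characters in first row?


Zigzag "olidkfnobn" into 2 rows:
Placing characters:
  'o' => row 0
  'l' => row 1
  'i' => row 0
  'd' => row 1
  'k' => row 0
  'f' => row 1
  'n' => row 0
  'o' => row 1
  'b' => row 0
  'n' => row 1
Rows:
  Row 0: "oiknb"
  Row 1: "ldfon"
First row length: 5

5


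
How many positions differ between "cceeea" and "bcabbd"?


Comparing "cceeea" and "bcabbd" position by position:
  Position 0: 'c' vs 'b' => DIFFER
  Position 1: 'c' vs 'c' => same
  Position 2: 'e' vs 'a' => DIFFER
  Position 3: 'e' vs 'b' => DIFFER
  Position 4: 'e' vs 'b' => DIFFER
  Position 5: 'a' vs 'd' => DIFFER
Positions that differ: 5

5


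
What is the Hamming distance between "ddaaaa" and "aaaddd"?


Comparing "ddaaaa" and "aaaddd" position by position:
  Position 0: 'd' vs 'a' => differ
  Position 1: 'd' vs 'a' => differ
  Position 2: 'a' vs 'a' => same
  Position 3: 'a' vs 'd' => differ
  Position 4: 'a' vs 'd' => differ
  Position 5: 'a' vs 'd' => differ
Total differences (Hamming distance): 5

5


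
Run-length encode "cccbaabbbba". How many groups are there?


Input: cccbaabbbba
Scanning for consecutive runs:
  Group 1: 'c' x 3 (positions 0-2)
  Group 2: 'b' x 1 (positions 3-3)
  Group 3: 'a' x 2 (positions 4-5)
  Group 4: 'b' x 4 (positions 6-9)
  Group 5: 'a' x 1 (positions 10-10)
Total groups: 5

5


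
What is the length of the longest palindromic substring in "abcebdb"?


Input: "abcebdb"
Checking substrings for palindromes:
  [4:7] "bdb" (len 3) => palindrome
Longest palindromic substring: "bdb" with length 3

3


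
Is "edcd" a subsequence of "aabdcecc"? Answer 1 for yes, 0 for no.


Check if "edcd" is a subsequence of "aabdcecc"
Greedy scan:
  Position 0 ('a'): no match needed
  Position 1 ('a'): no match needed
  Position 2 ('b'): no match needed
  Position 3 ('d'): no match needed
  Position 4 ('c'): no match needed
  Position 5 ('e'): matches sub[0] = 'e'
  Position 6 ('c'): no match needed
  Position 7 ('c'): no match needed
Only matched 1/4 characters => not a subsequence

0


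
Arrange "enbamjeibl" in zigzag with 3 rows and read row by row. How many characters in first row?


Zigzag "enbamjeibl" into 3 rows:
Placing characters:
  'e' => row 0
  'n' => row 1
  'b' => row 2
  'a' => row 1
  'm' => row 0
  'j' => row 1
  'e' => row 2
  'i' => row 1
  'b' => row 0
  'l' => row 1
Rows:
  Row 0: "emb"
  Row 1: "najil"
  Row 2: "be"
First row length: 3

3


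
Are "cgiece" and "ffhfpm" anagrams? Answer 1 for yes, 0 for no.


Strings: "cgiece", "ffhfpm"
Sorted first:  cceegi
Sorted second: fffhmp
Differ at position 0: 'c' vs 'f' => not anagrams

0


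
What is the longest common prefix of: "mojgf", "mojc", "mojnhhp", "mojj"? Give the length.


Words: mojgf, mojc, mojnhhp, mojj
  Position 0: all 'm' => match
  Position 1: all 'o' => match
  Position 2: all 'j' => match
  Position 3: ('g', 'c', 'n', 'j') => mismatch, stop
LCP = "moj" (length 3)

3


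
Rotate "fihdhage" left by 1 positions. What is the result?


Input: "fihdhage", rotate left by 1
First 1 characters: "f"
Remaining characters: "ihdhage"
Concatenate remaining + first: "ihdhage" + "f" = "ihdhagef"

ihdhagef


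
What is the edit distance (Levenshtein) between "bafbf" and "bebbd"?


Computing edit distance: "bafbf" -> "bebbd"
DP table:
           b    e    b    b    d
      0    1    2    3    4    5
  b   1    0    1    2    3    4
  a   2    1    1    2    3    4
  f   3    2    2    2    3    4
  b   4    3    3    2    2    3
  f   5    4    4    3    3    3
Edit distance = dp[5][5] = 3

3


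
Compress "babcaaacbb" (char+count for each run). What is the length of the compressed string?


Input: babcaaacbb
Runs:
  'b' x 1 => "b1"
  'a' x 1 => "a1"
  'b' x 1 => "b1"
  'c' x 1 => "c1"
  'a' x 3 => "a3"
  'c' x 1 => "c1"
  'b' x 2 => "b2"
Compressed: "b1a1b1c1a3c1b2"
Compressed length: 14

14


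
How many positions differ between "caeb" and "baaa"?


Comparing "caeb" and "baaa" position by position:
  Position 0: 'c' vs 'b' => DIFFER
  Position 1: 'a' vs 'a' => same
  Position 2: 'e' vs 'a' => DIFFER
  Position 3: 'b' vs 'a' => DIFFER
Positions that differ: 3

3


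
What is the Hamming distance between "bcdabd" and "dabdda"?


Comparing "bcdabd" and "dabdda" position by position:
  Position 0: 'b' vs 'd' => differ
  Position 1: 'c' vs 'a' => differ
  Position 2: 'd' vs 'b' => differ
  Position 3: 'a' vs 'd' => differ
  Position 4: 'b' vs 'd' => differ
  Position 5: 'd' vs 'a' => differ
Total differences (Hamming distance): 6

6


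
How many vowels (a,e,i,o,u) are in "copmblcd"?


Input: copmblcd
Checking each character:
  'c' at position 0: consonant
  'o' at position 1: vowel (running total: 1)
  'p' at position 2: consonant
  'm' at position 3: consonant
  'b' at position 4: consonant
  'l' at position 5: consonant
  'c' at position 6: consonant
  'd' at position 7: consonant
Total vowels: 1

1


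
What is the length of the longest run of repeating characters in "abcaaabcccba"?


Input: "abcaaabcccba"
Scanning for longest run:
  Position 1 ('b'): new char, reset run to 1
  Position 2 ('c'): new char, reset run to 1
  Position 3 ('a'): new char, reset run to 1
  Position 4 ('a'): continues run of 'a', length=2
  Position 5 ('a'): continues run of 'a', length=3
  Position 6 ('b'): new char, reset run to 1
  Position 7 ('c'): new char, reset run to 1
  Position 8 ('c'): continues run of 'c', length=2
  Position 9 ('c'): continues run of 'c', length=3
  Position 10 ('b'): new char, reset run to 1
  Position 11 ('a'): new char, reset run to 1
Longest run: 'a' with length 3

3


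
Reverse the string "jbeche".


Input: jbeche
Reading characters right to left:
  Position 5: 'e'
  Position 4: 'h'
  Position 3: 'c'
  Position 2: 'e'
  Position 1: 'b'
  Position 0: 'j'
Reversed: ehcebj

ehcebj


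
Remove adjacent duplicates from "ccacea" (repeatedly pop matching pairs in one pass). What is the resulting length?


Input: ccacea
Stack-based adjacent duplicate removal:
  Read 'c': push. Stack: c
  Read 'c': matches stack top 'c' => pop. Stack: (empty)
  Read 'a': push. Stack: a
  Read 'c': push. Stack: ac
  Read 'e': push. Stack: ace
  Read 'a': push. Stack: acea
Final stack: "acea" (length 4)

4


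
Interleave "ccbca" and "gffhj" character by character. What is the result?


Interleaving "ccbca" and "gffhj":
  Position 0: 'c' from first, 'g' from second => "cg"
  Position 1: 'c' from first, 'f' from second => "cf"
  Position 2: 'b' from first, 'f' from second => "bf"
  Position 3: 'c' from first, 'h' from second => "ch"
  Position 4: 'a' from first, 'j' from second => "aj"
Result: cgcfbfchaj

cgcfbfchaj


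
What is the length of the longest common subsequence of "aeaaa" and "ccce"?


LCS of "aeaaa" and "ccce"
DP table:
           c    c    c    e
      0    0    0    0    0
  a   0    0    0    0    0
  e   0    0    0    0    1
  a   0    0    0    0    1
  a   0    0    0    0    1
  a   0    0    0    0    1
LCS length = dp[5][4] = 1

1


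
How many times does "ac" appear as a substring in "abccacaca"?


Searching for "ac" in "abccacaca"
Scanning each position:
  Position 0: "ab" => no
  Position 1: "bc" => no
  Position 2: "cc" => no
  Position 3: "ca" => no
  Position 4: "ac" => MATCH
  Position 5: "ca" => no
  Position 6: "ac" => MATCH
  Position 7: "ca" => no
Total occurrences: 2

2


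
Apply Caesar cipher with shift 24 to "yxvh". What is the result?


Caesar cipher: shift "yxvh" by 24
  'y' (pos 24) + 24 = pos 22 = 'w'
  'x' (pos 23) + 24 = pos 21 = 'v'
  'v' (pos 21) + 24 = pos 19 = 't'
  'h' (pos 7) + 24 = pos 5 = 'f'
Result: wvtf

wvtf


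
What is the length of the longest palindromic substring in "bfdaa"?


Input: "bfdaa"
Checking substrings for palindromes:
  [3:5] "aa" (len 2) => palindrome
Longest palindromic substring: "aa" with length 2

2


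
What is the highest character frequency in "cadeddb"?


Input: cadeddb
Character counts:
  'a': 1
  'b': 1
  'c': 1
  'd': 3
  'e': 1
Maximum frequency: 3

3


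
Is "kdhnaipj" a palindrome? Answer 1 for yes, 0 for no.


Input: kdhnaipj
Reversed: jpianhdk
  Compare pos 0 ('k') with pos 7 ('j'): MISMATCH
  Compare pos 1 ('d') with pos 6 ('p'): MISMATCH
  Compare pos 2 ('h') with pos 5 ('i'): MISMATCH
  Compare pos 3 ('n') with pos 4 ('a'): MISMATCH
Result: not a palindrome

0


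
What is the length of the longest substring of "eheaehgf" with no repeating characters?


Input: "eheaehgf"
Sliding window (track last position of each char):
  Position 0 ('e'): window [0,0] length 1 -- new best
  Position 1 ('h'): window [0,1] length 2 -- new best
  Position 2 ('e'): repeat (last at 0), move window start to 1
  Position 2 ('e'): window [1,2] length 2
  Position 3 ('a'): window [1,3] length 3 -- new best
  Position 4 ('e'): repeat (last at 2), move window start to 3
  Position 4 ('e'): window [3,4] length 2
  Position 5 ('h'): window [3,5] length 3
  Position 6 ('g'): window [3,6] length 4 -- new best
  Position 7 ('f'): window [3,7] length 5 -- new best
Longest substring with no repeats: "aehgf" with length 5

5


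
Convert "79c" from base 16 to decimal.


Input: "79c" in base 16
Positional expansion:
  Digit '7' (value 7) x 16^2 = 1792
  Digit '9' (value 9) x 16^1 = 144
  Digit 'c' (value 12) x 16^0 = 12
Sum = 1948

1948


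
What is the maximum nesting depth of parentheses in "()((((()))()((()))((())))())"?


Input: "()((((()))()((()))((())))())"
Tracking depth:
  Position 0 '(': depth becomes 1
  Position 1 ')': depth becomes 0
  Position 2 '(': depth becomes 1
  Position 3 '(': depth becomes 2
  Position 4 '(': depth becomes 3
  Position 5 '(': depth becomes 4
  Position 6 '(': depth becomes 5
  Position 7 ')': depth becomes 4
  Position 8 ')': depth becomes 3
  Position 9 ')': depth becomes 2
  Position 10 '(': depth becomes 3
  Position 11 ')': depth becomes 2
  Position 12 '(': depth becomes 3
  Position 13 '(': depth becomes 4
  Position 14 '(': depth becomes 5
  Position 15 ')': depth becomes 4
  Position 16 ')': depth becomes 3
  Position 17 ')': depth becomes 2
  Position 18 '(': depth becomes 3
  Position 19 '(': depth becomes 4
  Position 20 '(': depth becomes 5
  Position 21 ')': depth becomes 4
  Position 22 ')': depth becomes 3
  Position 23 ')': depth becomes 2
  Position 24 ')': depth becomes 1
  Position 25 '(': depth becomes 2
  Position 26 ')': depth becomes 1
  Position 27 ')': depth becomes 0
Maximum depth reached: 5

5


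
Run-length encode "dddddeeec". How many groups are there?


Input: dddddeeec
Scanning for consecutive runs:
  Group 1: 'd' x 5 (positions 0-4)
  Group 2: 'e' x 3 (positions 5-7)
  Group 3: 'c' x 1 (positions 8-8)
Total groups: 3

3


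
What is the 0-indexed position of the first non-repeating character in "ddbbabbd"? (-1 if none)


Input: ddbbabbd
Character frequencies:
  'a': 1
  'b': 4
  'd': 3
Scanning left to right for freq == 1:
  Position 0 ('d'): freq=3, skip
  Position 1 ('d'): freq=3, skip
  Position 2 ('b'): freq=4, skip
  Position 3 ('b'): freq=4, skip
  Position 4 ('a'): unique! => answer = 4

4


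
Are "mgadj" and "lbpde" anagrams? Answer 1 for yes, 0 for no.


Strings: "mgadj", "lbpde"
Sorted first:  adgjm
Sorted second: bdelp
Differ at position 0: 'a' vs 'b' => not anagrams

0


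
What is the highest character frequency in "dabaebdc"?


Input: dabaebdc
Character counts:
  'a': 2
  'b': 2
  'c': 1
  'd': 2
  'e': 1
Maximum frequency: 2

2


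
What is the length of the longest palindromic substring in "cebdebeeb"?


Input: "cebdebeeb"
Checking substrings for palindromes:
  [5:9] "beeb" (len 4) => palindrome
  [4:7] "ebe" (len 3) => palindrome
  [6:8] "ee" (len 2) => palindrome
Longest palindromic substring: "beeb" with length 4

4


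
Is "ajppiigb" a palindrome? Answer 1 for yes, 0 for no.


Input: ajppiigb
Reversed: bgiippja
  Compare pos 0 ('a') with pos 7 ('b'): MISMATCH
  Compare pos 1 ('j') with pos 6 ('g'): MISMATCH
  Compare pos 2 ('p') with pos 5 ('i'): MISMATCH
  Compare pos 3 ('p') with pos 4 ('i'): MISMATCH
Result: not a palindrome

0


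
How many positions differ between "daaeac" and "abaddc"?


Comparing "daaeac" and "abaddc" position by position:
  Position 0: 'd' vs 'a' => DIFFER
  Position 1: 'a' vs 'b' => DIFFER
  Position 2: 'a' vs 'a' => same
  Position 3: 'e' vs 'd' => DIFFER
  Position 4: 'a' vs 'd' => DIFFER
  Position 5: 'c' vs 'c' => same
Positions that differ: 4

4
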